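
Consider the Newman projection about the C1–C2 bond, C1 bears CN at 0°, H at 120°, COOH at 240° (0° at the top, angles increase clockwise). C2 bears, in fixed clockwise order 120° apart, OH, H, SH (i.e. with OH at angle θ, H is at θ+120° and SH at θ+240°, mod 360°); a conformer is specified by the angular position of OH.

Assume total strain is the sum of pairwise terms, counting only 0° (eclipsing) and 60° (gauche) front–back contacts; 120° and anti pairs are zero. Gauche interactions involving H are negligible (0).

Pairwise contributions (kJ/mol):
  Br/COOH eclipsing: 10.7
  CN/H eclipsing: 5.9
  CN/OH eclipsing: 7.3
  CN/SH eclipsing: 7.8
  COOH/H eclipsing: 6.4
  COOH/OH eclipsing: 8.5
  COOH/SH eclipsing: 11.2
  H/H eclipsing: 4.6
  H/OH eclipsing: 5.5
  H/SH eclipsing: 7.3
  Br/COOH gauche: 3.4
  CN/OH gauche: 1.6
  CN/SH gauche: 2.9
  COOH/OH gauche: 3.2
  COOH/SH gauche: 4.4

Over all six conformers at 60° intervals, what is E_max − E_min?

OH at 0° (eclipsed): CN–OH eclipsed, H–H eclipsed, COOH–SH eclipsed; 7.3 + 4.6 + 11.2 = 23.1 kJ/mol.
OH at 60° (staggered): CN–OH gauche, CN–SH gauche, COOH–SH gauche; 1.6 + 2.9 + 4.4 = 8.9 kJ/mol.
OH at 120° (eclipsed): CN–SH eclipsed, H–OH eclipsed, COOH–H eclipsed; 7.8 + 5.5 + 6.4 = 19.7 kJ/mol.
OH at 180° (staggered): CN–SH gauche, COOH–OH gauche; 2.9 + 3.2 = 6.1 kJ/mol.
OH at 240° (eclipsed): CN–H eclipsed, H–SH eclipsed, COOH–OH eclipsed; 5.9 + 7.3 + 8.5 = 21.7 kJ/mol.
OH at 300° (staggered): CN–OH gauche, COOH–OH gauche, COOH–SH gauche; 1.6 + 3.2 + 4.4 = 9.2 kJ/mol.
Max at 0° (23.1 kJ/mol), min at 180° (6.1 kJ/mol); barrier = 17.0 kJ/mol.

17.0 kJ/mol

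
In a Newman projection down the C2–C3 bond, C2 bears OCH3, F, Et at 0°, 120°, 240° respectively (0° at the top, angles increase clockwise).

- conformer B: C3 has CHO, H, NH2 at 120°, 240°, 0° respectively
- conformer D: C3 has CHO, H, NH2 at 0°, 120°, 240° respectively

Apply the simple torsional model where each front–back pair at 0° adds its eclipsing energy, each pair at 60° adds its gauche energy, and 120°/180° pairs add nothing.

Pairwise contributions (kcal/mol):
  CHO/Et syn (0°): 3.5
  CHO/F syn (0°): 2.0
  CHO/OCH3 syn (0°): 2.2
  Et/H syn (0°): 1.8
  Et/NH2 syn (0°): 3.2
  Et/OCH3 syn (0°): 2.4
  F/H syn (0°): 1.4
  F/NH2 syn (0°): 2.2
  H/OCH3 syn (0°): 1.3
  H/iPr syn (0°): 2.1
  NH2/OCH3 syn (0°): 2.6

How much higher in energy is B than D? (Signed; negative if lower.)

-0.4 kcal/mol

B (eclipsed): OCH3–NH2 eclipsed, F–CHO eclipsed, Et–H eclipsed; 2.6 + 2.0 + 1.8 = 6.4 kcal/mol.
D (eclipsed): OCH3–CHO eclipsed, F–H eclipsed, Et–NH2 eclipsed; 2.2 + 1.4 + 3.2 = 6.8 kcal/mol.
E(B) − E(D) = 6.4 − 6.8 = -0.4 kcal/mol.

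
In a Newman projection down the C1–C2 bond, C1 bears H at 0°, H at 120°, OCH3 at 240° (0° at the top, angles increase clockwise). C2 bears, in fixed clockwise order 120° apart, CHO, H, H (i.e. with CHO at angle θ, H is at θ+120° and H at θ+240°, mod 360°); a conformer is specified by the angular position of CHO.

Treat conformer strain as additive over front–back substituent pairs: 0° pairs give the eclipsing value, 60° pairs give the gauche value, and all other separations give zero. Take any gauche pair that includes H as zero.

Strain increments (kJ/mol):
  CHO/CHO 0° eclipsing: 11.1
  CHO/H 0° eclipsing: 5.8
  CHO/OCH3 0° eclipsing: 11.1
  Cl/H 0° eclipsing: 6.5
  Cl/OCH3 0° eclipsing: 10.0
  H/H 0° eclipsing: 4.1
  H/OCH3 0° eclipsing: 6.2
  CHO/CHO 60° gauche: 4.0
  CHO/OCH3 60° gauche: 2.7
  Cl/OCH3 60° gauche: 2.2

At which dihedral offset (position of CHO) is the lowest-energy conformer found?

60°

CHO at 0° (eclipsed): H(0°)/CHO(0°) eclipsed 5.8; H(120°)/H(120°) eclipsed 4.1; OCH3(240°)/H(240°) eclipsed 6.2 → 16.1 kJ/mol.
CHO at 60° (staggered): no non-H gauche contacts → 0.0 kJ/mol.
CHO at 120° (eclipsed): H(0°)/H(0°) eclipsed 4.1; H(120°)/CHO(120°) eclipsed 5.8; OCH3(240°)/H(240°) eclipsed 6.2 → 16.1 kJ/mol.
CHO at 180° (staggered): OCH3(240°)/CHO(180°) gauche 2.7 → 2.7 kJ/mol.
CHO at 240° (eclipsed): H(0°)/H(0°) eclipsed 4.1; H(120°)/H(120°) eclipsed 4.1; OCH3(240°)/CHO(240°) eclipsed 11.1 → 19.3 kJ/mol.
CHO at 300° (staggered): OCH3(240°)/CHO(300°) gauche 2.7 → 2.7 kJ/mol.
The minimum (0.0 kJ/mol) occurs with CHO at 60°.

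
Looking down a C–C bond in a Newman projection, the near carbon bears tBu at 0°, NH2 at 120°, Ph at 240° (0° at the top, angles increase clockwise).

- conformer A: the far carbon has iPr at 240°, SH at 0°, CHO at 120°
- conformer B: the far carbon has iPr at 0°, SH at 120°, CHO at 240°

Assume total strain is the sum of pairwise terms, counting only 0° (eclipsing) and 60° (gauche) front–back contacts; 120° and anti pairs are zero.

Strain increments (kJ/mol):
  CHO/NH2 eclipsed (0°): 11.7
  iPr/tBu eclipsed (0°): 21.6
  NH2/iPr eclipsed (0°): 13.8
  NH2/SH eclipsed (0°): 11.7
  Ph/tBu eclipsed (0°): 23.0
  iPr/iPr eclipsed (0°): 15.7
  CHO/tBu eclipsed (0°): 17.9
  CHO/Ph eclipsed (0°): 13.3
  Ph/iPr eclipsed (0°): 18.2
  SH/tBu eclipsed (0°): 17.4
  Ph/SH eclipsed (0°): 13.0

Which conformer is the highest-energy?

A (eclipsed): tBu(0°)/SH(0°) eclipsed 17.4; NH2(120°)/CHO(120°) eclipsed 11.7; Ph(240°)/iPr(240°) eclipsed 18.2 → 47.3 kJ/mol.
B (eclipsed): tBu(0°)/iPr(0°) eclipsed 21.6; NH2(120°)/SH(120°) eclipsed 11.7; Ph(240°)/CHO(240°) eclipsed 13.3 → 46.6 kJ/mol.
A has the highest total (47.3 kJ/mol).

A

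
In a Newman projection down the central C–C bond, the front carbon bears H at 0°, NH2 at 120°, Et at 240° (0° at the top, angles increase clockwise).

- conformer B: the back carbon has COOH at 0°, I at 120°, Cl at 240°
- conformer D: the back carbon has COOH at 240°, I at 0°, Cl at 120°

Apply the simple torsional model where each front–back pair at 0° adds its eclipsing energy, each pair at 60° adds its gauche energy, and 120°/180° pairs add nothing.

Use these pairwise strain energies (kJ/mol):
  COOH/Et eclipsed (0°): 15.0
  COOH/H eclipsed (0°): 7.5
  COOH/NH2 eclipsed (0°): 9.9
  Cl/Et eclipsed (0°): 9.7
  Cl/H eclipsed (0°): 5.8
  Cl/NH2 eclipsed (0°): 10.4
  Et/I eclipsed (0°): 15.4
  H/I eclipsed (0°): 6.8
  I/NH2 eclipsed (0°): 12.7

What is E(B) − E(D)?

B is eclipsed. H at 0° is eclipsed with COOH at 0° (7.5); NH2 at 120° is eclipsed with I at 120° (12.7); Et at 240° is eclipsed with Cl at 240° (9.7). Total 29.9 kJ/mol.
D is eclipsed. H at 0° is eclipsed with I at 0° (6.8); NH2 at 120° is eclipsed with Cl at 120° (10.4); Et at 240° is eclipsed with COOH at 240° (15.0). Total 32.2 kJ/mol.
E(B) − E(D) = 29.9 − 32.2 = -2.3 kJ/mol.

-2.3 kJ/mol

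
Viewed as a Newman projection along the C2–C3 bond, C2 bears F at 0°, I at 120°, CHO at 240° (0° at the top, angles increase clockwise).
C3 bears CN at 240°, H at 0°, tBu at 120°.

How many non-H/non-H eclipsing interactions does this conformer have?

2

Non-H eclipsing pairs: I(120°)/tBu(120°); CHO(240°)/CN(240°) — 2 interactions.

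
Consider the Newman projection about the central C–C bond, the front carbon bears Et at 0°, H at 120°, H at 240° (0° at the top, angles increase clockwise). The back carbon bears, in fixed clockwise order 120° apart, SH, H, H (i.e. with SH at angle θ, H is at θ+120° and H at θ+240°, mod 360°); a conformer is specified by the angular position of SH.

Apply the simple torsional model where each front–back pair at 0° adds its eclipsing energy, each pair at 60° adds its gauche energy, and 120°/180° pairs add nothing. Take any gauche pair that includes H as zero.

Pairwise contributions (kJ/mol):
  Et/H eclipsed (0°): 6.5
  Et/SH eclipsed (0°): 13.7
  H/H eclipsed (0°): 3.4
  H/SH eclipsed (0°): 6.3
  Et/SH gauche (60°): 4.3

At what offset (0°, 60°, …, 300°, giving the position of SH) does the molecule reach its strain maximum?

SH at 0° (eclipsed): Et–SH eclipsed, H–H eclipsed, H–H eclipsed; 13.7 + 3.4 + 3.4 = 20.5 kJ/mol.
SH at 60° (staggered): Et–SH gauche; 4.3 = 4.3 kJ/mol.
SH at 120° (eclipsed): Et–H eclipsed, H–SH eclipsed, H–H eclipsed; 6.5 + 6.3 + 3.4 = 16.2 kJ/mol.
SH at 180° (staggered): no non-H gauche contacts → 0.0 kJ/mol.
SH at 240° (eclipsed): Et–H eclipsed, H–H eclipsed, H–SH eclipsed; 6.5 + 3.4 + 6.3 = 16.2 kJ/mol.
SH at 300° (staggered): Et–SH gauche; 4.3 = 4.3 kJ/mol.
The maximum (20.5 kJ/mol) occurs with SH at 0°.

0°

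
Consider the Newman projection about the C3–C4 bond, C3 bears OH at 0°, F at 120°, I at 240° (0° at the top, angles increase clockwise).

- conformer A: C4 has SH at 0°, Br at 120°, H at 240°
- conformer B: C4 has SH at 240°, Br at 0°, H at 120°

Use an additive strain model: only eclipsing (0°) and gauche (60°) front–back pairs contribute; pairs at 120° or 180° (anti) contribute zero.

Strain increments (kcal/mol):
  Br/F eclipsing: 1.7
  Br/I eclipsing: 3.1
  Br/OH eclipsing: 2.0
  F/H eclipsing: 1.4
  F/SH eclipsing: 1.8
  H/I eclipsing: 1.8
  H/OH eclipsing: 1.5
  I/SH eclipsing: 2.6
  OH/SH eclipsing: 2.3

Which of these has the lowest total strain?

A (eclipsed): OH–SH eclipsed, F–Br eclipsed, I–H eclipsed; 2.3 + 1.7 + 1.8 = 5.8 kcal/mol.
B (eclipsed): OH–Br eclipsed, F–H eclipsed, I–SH eclipsed; 2.0 + 1.4 + 2.6 = 6.0 kcal/mol.
A has the lowest total (5.8 kcal/mol).

A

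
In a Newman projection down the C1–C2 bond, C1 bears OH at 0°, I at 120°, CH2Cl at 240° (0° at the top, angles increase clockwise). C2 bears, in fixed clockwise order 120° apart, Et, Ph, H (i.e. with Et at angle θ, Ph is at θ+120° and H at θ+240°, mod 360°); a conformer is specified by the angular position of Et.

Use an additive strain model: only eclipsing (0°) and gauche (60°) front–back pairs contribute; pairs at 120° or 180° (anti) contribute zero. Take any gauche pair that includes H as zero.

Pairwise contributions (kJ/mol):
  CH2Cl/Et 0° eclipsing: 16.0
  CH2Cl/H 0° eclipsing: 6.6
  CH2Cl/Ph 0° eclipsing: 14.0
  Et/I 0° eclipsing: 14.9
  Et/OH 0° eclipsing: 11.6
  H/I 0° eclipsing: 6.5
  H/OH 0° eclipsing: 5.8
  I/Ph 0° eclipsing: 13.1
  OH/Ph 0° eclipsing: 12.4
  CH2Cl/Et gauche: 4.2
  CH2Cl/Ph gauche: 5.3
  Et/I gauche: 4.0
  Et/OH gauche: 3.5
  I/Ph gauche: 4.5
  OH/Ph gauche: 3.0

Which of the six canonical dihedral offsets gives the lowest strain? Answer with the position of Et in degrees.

Et at 0° (eclipsed): OH(0°)/Et(0°) eclipsed 11.6; I(120°)/Ph(120°) eclipsed 13.1; CH2Cl(240°)/H(240°) eclipsed 6.6 → 31.3 kJ/mol.
Et at 60° (staggered): OH(0°)/Et(60°) gauche 3.5; I(120°)/Et(60°) gauche 4.0; I(120°)/Ph(180°) gauche 4.5; CH2Cl(240°)/Ph(180°) gauche 5.3 → 17.3 kJ/mol.
Et at 120° (eclipsed): OH(0°)/H(0°) eclipsed 5.8; I(120°)/Et(120°) eclipsed 14.9; CH2Cl(240°)/Ph(240°) eclipsed 14.0 → 34.7 kJ/mol.
Et at 180° (staggered): OH(0°)/Ph(300°) gauche 3.0; I(120°)/Et(180°) gauche 4.0; CH2Cl(240°)/Et(180°) gauche 4.2; CH2Cl(240°)/Ph(300°) gauche 5.3 → 16.5 kJ/mol.
Et at 240° (eclipsed): OH(0°)/Ph(0°) eclipsed 12.4; I(120°)/H(120°) eclipsed 6.5; CH2Cl(240°)/Et(240°) eclipsed 16.0 → 34.9 kJ/mol.
Et at 300° (staggered): OH(0°)/Et(300°) gauche 3.5; OH(0°)/Ph(60°) gauche 3.0; I(120°)/Ph(60°) gauche 4.5; CH2Cl(240°)/Et(300°) gauche 4.2 → 15.2 kJ/mol.
The minimum (15.2 kJ/mol) occurs with Et at 300°.

300°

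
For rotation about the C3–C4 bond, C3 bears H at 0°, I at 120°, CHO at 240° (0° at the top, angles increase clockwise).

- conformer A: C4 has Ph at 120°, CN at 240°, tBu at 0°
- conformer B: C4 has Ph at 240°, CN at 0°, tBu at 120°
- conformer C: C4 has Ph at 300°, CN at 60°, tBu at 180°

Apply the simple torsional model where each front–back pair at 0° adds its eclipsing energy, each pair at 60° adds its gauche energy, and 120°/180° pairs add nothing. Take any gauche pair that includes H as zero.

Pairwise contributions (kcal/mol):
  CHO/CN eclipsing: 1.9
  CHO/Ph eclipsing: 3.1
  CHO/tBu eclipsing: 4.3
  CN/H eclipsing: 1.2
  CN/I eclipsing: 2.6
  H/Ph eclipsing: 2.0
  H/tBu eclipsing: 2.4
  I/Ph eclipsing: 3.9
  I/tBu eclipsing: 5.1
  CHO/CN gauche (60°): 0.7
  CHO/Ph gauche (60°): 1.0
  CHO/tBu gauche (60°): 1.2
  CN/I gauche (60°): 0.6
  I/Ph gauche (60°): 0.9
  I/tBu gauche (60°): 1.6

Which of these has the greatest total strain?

A (eclipsed): H(0°)/tBu(0°) eclipsed 2.4; I(120°)/Ph(120°) eclipsed 3.9; CHO(240°)/CN(240°) eclipsed 1.9 → 8.2 kcal/mol.
B (eclipsed): H(0°)/CN(0°) eclipsed 1.2; I(120°)/tBu(120°) eclipsed 5.1; CHO(240°)/Ph(240°) eclipsed 3.1 → 9.4 kcal/mol.
C (staggered): I(120°)/CN(60°) gauche 0.6; I(120°)/tBu(180°) gauche 1.6; CHO(240°)/Ph(300°) gauche 1.0; CHO(240°)/tBu(180°) gauche 1.2 → 4.4 kcal/mol.
B has the highest total (9.4 kcal/mol).

B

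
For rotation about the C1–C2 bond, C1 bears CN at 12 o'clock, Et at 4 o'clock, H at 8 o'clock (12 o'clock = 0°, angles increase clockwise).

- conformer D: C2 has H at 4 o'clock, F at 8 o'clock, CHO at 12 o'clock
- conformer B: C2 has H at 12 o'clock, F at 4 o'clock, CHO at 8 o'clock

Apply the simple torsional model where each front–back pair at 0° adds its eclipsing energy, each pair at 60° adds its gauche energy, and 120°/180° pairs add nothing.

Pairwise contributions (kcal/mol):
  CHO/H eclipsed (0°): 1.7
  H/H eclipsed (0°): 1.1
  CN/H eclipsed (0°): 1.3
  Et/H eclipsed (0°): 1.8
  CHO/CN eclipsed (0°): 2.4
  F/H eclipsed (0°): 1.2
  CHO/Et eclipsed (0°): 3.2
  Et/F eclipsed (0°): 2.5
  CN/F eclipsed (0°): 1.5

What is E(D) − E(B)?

D (eclipsed): CN–CHO eclipsed, Et–H eclipsed, H–F eclipsed; 2.4 + 1.8 + 1.2 = 5.4 kcal/mol.
B (eclipsed): CN–H eclipsed, Et–F eclipsed, H–CHO eclipsed; 1.3 + 2.5 + 1.7 = 5.5 kcal/mol.
E(D) − E(B) = 5.4 − 5.5 = -0.1 kcal/mol.

-0.1 kcal/mol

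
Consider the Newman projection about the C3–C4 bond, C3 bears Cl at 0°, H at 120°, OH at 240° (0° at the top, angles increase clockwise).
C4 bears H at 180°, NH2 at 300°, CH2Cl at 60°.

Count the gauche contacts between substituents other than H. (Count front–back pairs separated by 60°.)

Non-H gauche pairs: Cl(0°)/NH2(300°); Cl(0°)/CH2Cl(60°); OH(240°)/NH2(300°) — 3 interactions.

3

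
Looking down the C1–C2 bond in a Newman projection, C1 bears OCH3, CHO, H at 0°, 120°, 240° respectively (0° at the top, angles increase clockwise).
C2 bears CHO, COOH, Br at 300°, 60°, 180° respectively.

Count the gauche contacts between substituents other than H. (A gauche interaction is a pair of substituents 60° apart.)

4

Non-H gauche pairs: OCH3(0°)/CHO(300°); OCH3(0°)/COOH(60°); CHO(120°)/COOH(60°); CHO(120°)/Br(180°) — 4 interactions.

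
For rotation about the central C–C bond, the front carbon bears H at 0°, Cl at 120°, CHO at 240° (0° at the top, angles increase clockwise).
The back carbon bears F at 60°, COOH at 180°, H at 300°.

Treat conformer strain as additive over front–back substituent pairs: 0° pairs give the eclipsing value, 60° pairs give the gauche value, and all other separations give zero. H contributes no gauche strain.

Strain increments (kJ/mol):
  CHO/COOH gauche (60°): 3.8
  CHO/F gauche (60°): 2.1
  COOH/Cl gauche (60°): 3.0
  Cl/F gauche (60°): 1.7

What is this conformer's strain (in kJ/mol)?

This conformer (staggered): Cl(120°)/F(60°) gauche 1.7; Cl(120°)/COOH(180°) gauche 3.0; CHO(240°)/COOH(180°) gauche 3.8 → 8.5 kJ/mol.

8.5 kJ/mol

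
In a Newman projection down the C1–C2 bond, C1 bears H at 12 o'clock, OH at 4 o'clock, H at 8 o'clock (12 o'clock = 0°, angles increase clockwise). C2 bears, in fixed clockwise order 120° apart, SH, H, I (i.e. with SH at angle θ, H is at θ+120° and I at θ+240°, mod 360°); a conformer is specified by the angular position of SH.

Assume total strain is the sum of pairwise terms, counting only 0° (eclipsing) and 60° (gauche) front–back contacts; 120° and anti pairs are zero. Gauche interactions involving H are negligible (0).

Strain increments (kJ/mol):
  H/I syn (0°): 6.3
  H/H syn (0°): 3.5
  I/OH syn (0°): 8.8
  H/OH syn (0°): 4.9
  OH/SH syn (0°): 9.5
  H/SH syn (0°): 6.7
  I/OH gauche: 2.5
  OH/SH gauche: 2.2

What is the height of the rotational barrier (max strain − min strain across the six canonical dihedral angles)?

17.1 kJ/mol

SH at 0° (eclipsed): H–SH eclipsed, OH–H eclipsed, H–I eclipsed; 6.7 + 4.9 + 6.3 = 17.9 kJ/mol.
SH at 60° (staggered): OH–SH gauche; 2.2 = 2.2 kJ/mol.
SH at 120° (eclipsed): H–I eclipsed, OH–SH eclipsed, H–H eclipsed; 6.3 + 9.5 + 3.5 = 19.3 kJ/mol.
SH at 180° (staggered): OH–SH gauche, OH–I gauche; 2.2 + 2.5 = 4.7 kJ/mol.
SH at 240° (eclipsed): H–H eclipsed, OH–I eclipsed, H–SH eclipsed; 3.5 + 8.8 + 6.7 = 19.0 kJ/mol.
SH at 300° (staggered): OH–I gauche; 2.5 = 2.5 kJ/mol.
Max at 120° (19.3 kJ/mol), min at 60° (2.2 kJ/mol); barrier = 17.1 kJ/mol.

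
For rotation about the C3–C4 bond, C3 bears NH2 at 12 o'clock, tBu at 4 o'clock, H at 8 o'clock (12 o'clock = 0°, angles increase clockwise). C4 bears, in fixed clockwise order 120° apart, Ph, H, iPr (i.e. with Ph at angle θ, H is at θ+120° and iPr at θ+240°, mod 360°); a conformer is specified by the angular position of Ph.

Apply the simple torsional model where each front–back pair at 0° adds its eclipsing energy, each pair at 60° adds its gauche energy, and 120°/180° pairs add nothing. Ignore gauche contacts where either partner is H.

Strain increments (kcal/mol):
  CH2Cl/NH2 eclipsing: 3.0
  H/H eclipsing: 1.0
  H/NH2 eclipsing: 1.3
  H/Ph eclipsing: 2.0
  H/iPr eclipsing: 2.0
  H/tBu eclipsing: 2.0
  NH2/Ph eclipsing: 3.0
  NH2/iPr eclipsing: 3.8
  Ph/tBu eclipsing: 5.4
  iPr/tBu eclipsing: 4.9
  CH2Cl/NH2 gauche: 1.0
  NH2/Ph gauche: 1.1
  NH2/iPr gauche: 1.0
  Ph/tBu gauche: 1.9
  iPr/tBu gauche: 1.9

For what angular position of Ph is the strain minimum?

Ph at 0° (eclipsed): NH2(0°)/Ph(0°) eclipsed 3.0; tBu(120°)/H(120°) eclipsed 2.0; H(240°)/iPr(240°) eclipsed 2.0 → 7.0 kcal/mol.
Ph at 60° (staggered): NH2(0°)/Ph(60°) gauche 1.1; NH2(0°)/iPr(300°) gauche 1.0; tBu(120°)/Ph(60°) gauche 1.9 → 4.0 kcal/mol.
Ph at 120° (eclipsed): NH2(0°)/iPr(0°) eclipsed 3.8; tBu(120°)/Ph(120°) eclipsed 5.4; H(240°)/H(240°) eclipsed 1.0 → 10.2 kcal/mol.
Ph at 180° (staggered): NH2(0°)/iPr(60°) gauche 1.0; tBu(120°)/Ph(180°) gauche 1.9; tBu(120°)/iPr(60°) gauche 1.9 → 4.8 kcal/mol.
Ph at 240° (eclipsed): NH2(0°)/H(0°) eclipsed 1.3; tBu(120°)/iPr(120°) eclipsed 4.9; H(240°)/Ph(240°) eclipsed 2.0 → 8.2 kcal/mol.
Ph at 300° (staggered): NH2(0°)/Ph(300°) gauche 1.1; tBu(120°)/iPr(180°) gauche 1.9 → 3.0 kcal/mol.
The minimum (3.0 kcal/mol) occurs with Ph at 300°.

300°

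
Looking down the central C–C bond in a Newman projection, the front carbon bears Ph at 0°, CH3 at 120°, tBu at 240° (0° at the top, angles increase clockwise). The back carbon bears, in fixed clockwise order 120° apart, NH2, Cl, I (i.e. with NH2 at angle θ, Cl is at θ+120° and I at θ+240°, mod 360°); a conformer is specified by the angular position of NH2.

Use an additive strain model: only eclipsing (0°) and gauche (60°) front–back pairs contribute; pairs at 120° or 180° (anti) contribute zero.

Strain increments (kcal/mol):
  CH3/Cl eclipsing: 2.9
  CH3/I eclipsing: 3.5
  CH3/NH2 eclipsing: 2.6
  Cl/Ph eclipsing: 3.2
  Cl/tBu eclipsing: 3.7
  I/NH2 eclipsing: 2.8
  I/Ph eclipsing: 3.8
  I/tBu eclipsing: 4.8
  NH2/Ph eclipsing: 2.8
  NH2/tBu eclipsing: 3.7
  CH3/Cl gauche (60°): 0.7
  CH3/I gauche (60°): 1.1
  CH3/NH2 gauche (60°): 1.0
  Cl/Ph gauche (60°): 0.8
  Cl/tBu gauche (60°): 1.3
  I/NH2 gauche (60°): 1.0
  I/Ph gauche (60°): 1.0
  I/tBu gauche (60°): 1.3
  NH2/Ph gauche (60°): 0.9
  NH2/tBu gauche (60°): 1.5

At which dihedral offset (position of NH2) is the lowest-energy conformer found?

NH2 at 0° (eclipsed): Ph(0°)/NH2(0°) eclipsed 2.8; CH3(120°)/Cl(120°) eclipsed 2.9; tBu(240°)/I(240°) eclipsed 4.8 → 10.5 kcal/mol.
NH2 at 60° (staggered): Ph(0°)/NH2(60°) gauche 0.9; Ph(0°)/I(300°) gauche 1.0; CH3(120°)/NH2(60°) gauche 1.0; CH3(120°)/Cl(180°) gauche 0.7; tBu(240°)/Cl(180°) gauche 1.3; tBu(240°)/I(300°) gauche 1.3 → 6.2 kcal/mol.
NH2 at 120° (eclipsed): Ph(0°)/I(0°) eclipsed 3.8; CH3(120°)/NH2(120°) eclipsed 2.6; tBu(240°)/Cl(240°) eclipsed 3.7 → 10.1 kcal/mol.
NH2 at 180° (staggered): Ph(0°)/Cl(300°) gauche 0.8; Ph(0°)/I(60°) gauche 1.0; CH3(120°)/NH2(180°) gauche 1.0; CH3(120°)/I(60°) gauche 1.1; tBu(240°)/NH2(180°) gauche 1.5; tBu(240°)/Cl(300°) gauche 1.3 → 6.7 kcal/mol.
NH2 at 240° (eclipsed): Ph(0°)/Cl(0°) eclipsed 3.2; CH3(120°)/I(120°) eclipsed 3.5; tBu(240°)/NH2(240°) eclipsed 3.7 → 10.4 kcal/mol.
NH2 at 300° (staggered): Ph(0°)/NH2(300°) gauche 0.9; Ph(0°)/Cl(60°) gauche 0.8; CH3(120°)/Cl(60°) gauche 0.7; CH3(120°)/I(180°) gauche 1.1; tBu(240°)/NH2(300°) gauche 1.5; tBu(240°)/I(180°) gauche 1.3 → 6.3 kcal/mol.
The minimum (6.2 kcal/mol) occurs with NH2 at 60°.

60°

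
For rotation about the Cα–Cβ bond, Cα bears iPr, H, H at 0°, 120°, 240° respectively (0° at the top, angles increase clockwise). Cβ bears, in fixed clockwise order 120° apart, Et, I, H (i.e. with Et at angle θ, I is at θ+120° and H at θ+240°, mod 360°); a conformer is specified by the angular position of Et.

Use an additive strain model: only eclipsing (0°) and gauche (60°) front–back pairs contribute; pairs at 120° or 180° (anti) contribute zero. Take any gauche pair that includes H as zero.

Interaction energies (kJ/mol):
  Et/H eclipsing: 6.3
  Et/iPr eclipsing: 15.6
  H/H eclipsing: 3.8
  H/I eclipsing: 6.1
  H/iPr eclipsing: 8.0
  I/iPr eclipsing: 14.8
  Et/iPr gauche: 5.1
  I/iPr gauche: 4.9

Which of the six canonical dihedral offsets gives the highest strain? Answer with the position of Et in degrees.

Et at 0° (eclipsed): iPr–Et eclipsed, H–I eclipsed, H–H eclipsed; 15.6 + 6.1 + 3.8 = 25.5 kJ/mol.
Et at 60° (staggered): iPr–Et gauche; 5.1 = 5.1 kJ/mol.
Et at 120° (eclipsed): iPr–H eclipsed, H–Et eclipsed, H–I eclipsed; 8.0 + 6.3 + 6.1 = 20.4 kJ/mol.
Et at 180° (staggered): iPr–I gauche; 4.9 = 4.9 kJ/mol.
Et at 240° (eclipsed): iPr–I eclipsed, H–H eclipsed, H–Et eclipsed; 14.8 + 3.8 + 6.3 = 24.9 kJ/mol.
Et at 300° (staggered): iPr–Et gauche, iPr–I gauche; 5.1 + 4.9 = 10.0 kJ/mol.
The maximum (25.5 kJ/mol) occurs with Et at 0°.

0°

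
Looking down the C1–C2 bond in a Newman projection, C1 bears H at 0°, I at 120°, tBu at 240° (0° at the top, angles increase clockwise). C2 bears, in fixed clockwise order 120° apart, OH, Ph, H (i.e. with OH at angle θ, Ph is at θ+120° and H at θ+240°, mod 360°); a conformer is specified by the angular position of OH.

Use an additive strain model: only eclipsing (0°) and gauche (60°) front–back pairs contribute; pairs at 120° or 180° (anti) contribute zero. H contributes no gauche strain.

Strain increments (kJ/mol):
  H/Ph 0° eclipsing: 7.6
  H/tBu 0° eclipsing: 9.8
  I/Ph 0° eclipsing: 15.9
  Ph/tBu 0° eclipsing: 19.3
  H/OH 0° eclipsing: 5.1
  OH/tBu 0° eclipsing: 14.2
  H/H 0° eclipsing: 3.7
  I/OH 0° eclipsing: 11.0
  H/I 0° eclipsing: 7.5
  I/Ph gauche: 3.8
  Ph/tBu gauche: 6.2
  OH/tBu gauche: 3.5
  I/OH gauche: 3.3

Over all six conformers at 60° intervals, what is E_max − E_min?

OH at 0° (eclipsed): H–OH eclipsed, I–Ph eclipsed, tBu–H eclipsed; 5.1 + 15.9 + 9.8 = 30.8 kJ/mol.
OH at 60° (staggered): I–OH gauche, I–Ph gauche, tBu–Ph gauche; 3.3 + 3.8 + 6.2 = 13.3 kJ/mol.
OH at 120° (eclipsed): H–H eclipsed, I–OH eclipsed, tBu–Ph eclipsed; 3.7 + 11.0 + 19.3 = 34.0 kJ/mol.
OH at 180° (staggered): I–OH gauche, tBu–OH gauche, tBu–Ph gauche; 3.3 + 3.5 + 6.2 = 13.0 kJ/mol.
OH at 240° (eclipsed): H–Ph eclipsed, I–H eclipsed, tBu–OH eclipsed; 7.6 + 7.5 + 14.2 = 29.3 kJ/mol.
OH at 300° (staggered): I–Ph gauche, tBu–OH gauche; 3.8 + 3.5 = 7.3 kJ/mol.
Max at 120° (34.0 kJ/mol), min at 300° (7.3 kJ/mol); barrier = 26.7 kJ/mol.

26.7 kJ/mol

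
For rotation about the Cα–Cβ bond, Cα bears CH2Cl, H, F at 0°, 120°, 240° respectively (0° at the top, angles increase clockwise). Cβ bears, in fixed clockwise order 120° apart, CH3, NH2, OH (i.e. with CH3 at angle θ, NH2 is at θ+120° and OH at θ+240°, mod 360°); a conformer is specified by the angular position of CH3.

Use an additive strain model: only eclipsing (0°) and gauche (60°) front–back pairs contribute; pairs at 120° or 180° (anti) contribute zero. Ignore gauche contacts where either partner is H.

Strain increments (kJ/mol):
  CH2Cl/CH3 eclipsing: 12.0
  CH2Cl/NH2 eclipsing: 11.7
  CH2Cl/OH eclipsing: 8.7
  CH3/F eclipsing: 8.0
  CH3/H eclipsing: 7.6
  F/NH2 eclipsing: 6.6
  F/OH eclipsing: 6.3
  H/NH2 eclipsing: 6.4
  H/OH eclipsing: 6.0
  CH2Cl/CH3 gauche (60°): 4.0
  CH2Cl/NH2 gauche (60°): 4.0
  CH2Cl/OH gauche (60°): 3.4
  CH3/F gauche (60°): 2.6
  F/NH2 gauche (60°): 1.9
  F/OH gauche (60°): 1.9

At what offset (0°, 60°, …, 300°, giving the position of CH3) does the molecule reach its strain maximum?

240°

CH3 at 0° (eclipsed): CH2Cl(0°)/CH3(0°) eclipsed 12.0; H(120°)/NH2(120°) eclipsed 6.4; F(240°)/OH(240°) eclipsed 6.3 → 24.7 kJ/mol.
CH3 at 60° (staggered): CH2Cl(0°)/CH3(60°) gauche 4.0; CH2Cl(0°)/OH(300°) gauche 3.4; F(240°)/NH2(180°) gauche 1.9; F(240°)/OH(300°) gauche 1.9 → 11.2 kJ/mol.
CH3 at 120° (eclipsed): CH2Cl(0°)/OH(0°) eclipsed 8.7; H(120°)/CH3(120°) eclipsed 7.6; F(240°)/NH2(240°) eclipsed 6.6 → 22.9 kJ/mol.
CH3 at 180° (staggered): CH2Cl(0°)/NH2(300°) gauche 4.0; CH2Cl(0°)/OH(60°) gauche 3.4; F(240°)/CH3(180°) gauche 2.6; F(240°)/NH2(300°) gauche 1.9 → 11.9 kJ/mol.
CH3 at 240° (eclipsed): CH2Cl(0°)/NH2(0°) eclipsed 11.7; H(120°)/OH(120°) eclipsed 6.0; F(240°)/CH3(240°) eclipsed 8.0 → 25.7 kJ/mol.
CH3 at 300° (staggered): CH2Cl(0°)/CH3(300°) gauche 4.0; CH2Cl(0°)/NH2(60°) gauche 4.0; F(240°)/CH3(300°) gauche 2.6; F(240°)/OH(180°) gauche 1.9 → 12.5 kJ/mol.
The maximum (25.7 kJ/mol) occurs with CH3 at 240°.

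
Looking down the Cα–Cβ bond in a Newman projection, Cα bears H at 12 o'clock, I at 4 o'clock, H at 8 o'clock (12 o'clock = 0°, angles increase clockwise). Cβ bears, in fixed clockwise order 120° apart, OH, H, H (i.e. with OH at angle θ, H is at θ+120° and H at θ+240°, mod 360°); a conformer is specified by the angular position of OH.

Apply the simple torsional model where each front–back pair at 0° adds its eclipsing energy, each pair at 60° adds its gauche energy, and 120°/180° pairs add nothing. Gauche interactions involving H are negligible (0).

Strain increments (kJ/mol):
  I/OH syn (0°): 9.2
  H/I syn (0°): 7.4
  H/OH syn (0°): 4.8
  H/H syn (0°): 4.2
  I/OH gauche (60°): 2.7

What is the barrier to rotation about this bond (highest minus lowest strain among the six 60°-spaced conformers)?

17.6 kJ/mol

OH at 0° (eclipsed): H–OH eclipsed, I–H eclipsed, H–H eclipsed; 4.8 + 7.4 + 4.2 = 16.4 kJ/mol.
OH at 60° (staggered): I–OH gauche; 2.7 = 2.7 kJ/mol.
OH at 120° (eclipsed): H–H eclipsed, I–OH eclipsed, H–H eclipsed; 4.2 + 9.2 + 4.2 = 17.6 kJ/mol.
OH at 180° (staggered): I–OH gauche; 2.7 = 2.7 kJ/mol.
OH at 240° (eclipsed): H–H eclipsed, I–H eclipsed, H–OH eclipsed; 4.2 + 7.4 + 4.8 = 16.4 kJ/mol.
OH at 300° (staggered): no non-H gauche contacts → 0.0 kJ/mol.
Max at 120° (17.6 kJ/mol), min at 300° (0.0 kJ/mol); barrier = 17.6 kJ/mol.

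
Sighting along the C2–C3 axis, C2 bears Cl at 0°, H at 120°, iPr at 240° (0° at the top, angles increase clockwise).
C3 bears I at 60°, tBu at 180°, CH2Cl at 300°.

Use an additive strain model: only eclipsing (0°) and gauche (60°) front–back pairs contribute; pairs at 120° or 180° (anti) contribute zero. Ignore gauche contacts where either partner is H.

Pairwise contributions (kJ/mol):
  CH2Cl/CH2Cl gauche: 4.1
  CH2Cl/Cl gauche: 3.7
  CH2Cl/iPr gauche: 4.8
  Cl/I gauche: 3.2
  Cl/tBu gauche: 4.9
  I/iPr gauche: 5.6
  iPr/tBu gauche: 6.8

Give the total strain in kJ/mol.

18.5 kJ/mol

This conformer (staggered): Cl(0°)/I(60°) gauche 3.2; Cl(0°)/CH2Cl(300°) gauche 3.7; iPr(240°)/tBu(180°) gauche 6.8; iPr(240°)/CH2Cl(300°) gauche 4.8 → 18.5 kJ/mol.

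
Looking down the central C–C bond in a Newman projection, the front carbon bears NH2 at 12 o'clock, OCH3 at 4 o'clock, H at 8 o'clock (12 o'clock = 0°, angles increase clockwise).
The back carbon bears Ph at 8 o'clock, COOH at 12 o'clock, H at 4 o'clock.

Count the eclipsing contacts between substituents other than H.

1

Non-H eclipsing pairs: NH2(0°)/COOH(0°) — 1 interaction.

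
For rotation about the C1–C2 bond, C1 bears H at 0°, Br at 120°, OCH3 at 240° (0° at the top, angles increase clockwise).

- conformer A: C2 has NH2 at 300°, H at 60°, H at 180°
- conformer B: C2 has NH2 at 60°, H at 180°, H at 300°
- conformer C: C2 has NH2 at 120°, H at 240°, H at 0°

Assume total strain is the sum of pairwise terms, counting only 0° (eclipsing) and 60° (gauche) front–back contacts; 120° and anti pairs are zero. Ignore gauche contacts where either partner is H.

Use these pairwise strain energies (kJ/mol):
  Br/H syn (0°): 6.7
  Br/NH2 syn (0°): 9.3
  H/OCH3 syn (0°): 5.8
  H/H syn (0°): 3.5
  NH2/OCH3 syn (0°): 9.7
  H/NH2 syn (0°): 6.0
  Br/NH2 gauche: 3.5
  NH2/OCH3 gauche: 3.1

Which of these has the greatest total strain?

C

A (staggered): OCH3–NH2 gauche; 3.1 = 3.1 kJ/mol.
B (staggered): Br–NH2 gauche; 3.5 = 3.5 kJ/mol.
C (eclipsed): H–H eclipsed, Br–NH2 eclipsed, OCH3–H eclipsed; 3.5 + 9.3 + 5.8 = 18.6 kJ/mol.
C has the highest total (18.6 kJ/mol).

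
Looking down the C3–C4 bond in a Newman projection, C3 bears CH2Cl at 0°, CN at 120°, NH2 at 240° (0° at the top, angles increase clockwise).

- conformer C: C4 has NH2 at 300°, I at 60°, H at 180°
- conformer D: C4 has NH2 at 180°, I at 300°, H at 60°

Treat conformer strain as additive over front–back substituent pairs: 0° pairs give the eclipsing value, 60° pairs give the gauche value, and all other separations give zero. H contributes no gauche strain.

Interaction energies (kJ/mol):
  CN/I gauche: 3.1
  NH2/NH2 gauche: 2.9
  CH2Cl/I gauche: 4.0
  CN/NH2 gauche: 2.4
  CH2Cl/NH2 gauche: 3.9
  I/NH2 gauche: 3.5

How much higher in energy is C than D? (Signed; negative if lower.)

C (staggered): CH2Cl–NH2 gauche, CH2Cl–I gauche, CN–I gauche, NH2–NH2 gauche; 3.9 + 4.0 + 3.1 + 2.9 = 13.9 kJ/mol.
D (staggered): CH2Cl–I gauche, CN–NH2 gauche, NH2–NH2 gauche, NH2–I gauche; 4.0 + 2.4 + 2.9 + 3.5 = 12.8 kJ/mol.
E(C) − E(D) = 13.9 − 12.8 = +1.1 kJ/mol.

+1.1 kJ/mol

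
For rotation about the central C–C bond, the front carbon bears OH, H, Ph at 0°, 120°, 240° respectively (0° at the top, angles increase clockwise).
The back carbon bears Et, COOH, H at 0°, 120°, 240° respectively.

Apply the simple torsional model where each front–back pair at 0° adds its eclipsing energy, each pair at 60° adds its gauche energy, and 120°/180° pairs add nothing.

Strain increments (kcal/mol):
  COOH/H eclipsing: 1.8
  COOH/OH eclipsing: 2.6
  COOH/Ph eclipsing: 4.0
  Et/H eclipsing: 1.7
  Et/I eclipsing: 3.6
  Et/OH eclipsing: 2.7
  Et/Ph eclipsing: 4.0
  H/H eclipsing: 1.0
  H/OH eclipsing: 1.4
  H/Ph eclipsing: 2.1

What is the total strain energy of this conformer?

6.6 kcal/mol

This conformer (eclipsed): OH(0°)/Et(0°) eclipsed 2.7; H(120°)/COOH(120°) eclipsed 1.8; Ph(240°)/H(240°) eclipsed 2.1 → 6.6 kcal/mol.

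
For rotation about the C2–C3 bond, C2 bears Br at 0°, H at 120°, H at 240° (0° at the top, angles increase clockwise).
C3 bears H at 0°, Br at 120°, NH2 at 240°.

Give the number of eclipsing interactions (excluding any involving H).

Every eclipsing pair involves H, so the count is 0.

0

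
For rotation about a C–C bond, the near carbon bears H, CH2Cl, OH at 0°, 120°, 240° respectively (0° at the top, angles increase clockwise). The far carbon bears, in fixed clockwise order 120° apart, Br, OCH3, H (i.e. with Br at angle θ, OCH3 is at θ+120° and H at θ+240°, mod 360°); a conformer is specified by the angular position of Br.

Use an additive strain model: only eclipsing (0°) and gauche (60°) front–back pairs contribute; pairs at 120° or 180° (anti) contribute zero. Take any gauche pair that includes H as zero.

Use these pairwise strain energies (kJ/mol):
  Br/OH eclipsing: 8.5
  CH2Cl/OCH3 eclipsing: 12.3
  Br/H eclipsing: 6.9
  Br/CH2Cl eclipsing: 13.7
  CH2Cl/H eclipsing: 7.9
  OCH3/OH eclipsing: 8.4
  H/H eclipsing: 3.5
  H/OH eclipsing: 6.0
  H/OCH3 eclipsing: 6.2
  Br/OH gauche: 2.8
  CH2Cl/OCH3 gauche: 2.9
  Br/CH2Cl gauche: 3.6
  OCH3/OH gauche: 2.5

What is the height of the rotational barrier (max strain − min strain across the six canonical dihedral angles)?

19.9 kJ/mol

Br at 0° (eclipsed): H–Br eclipsed, CH2Cl–OCH3 eclipsed, OH–H eclipsed; 6.9 + 12.3 + 6.0 = 25.2 kJ/mol.
Br at 60° (staggered): CH2Cl–Br gauche, CH2Cl–OCH3 gauche, OH–OCH3 gauche; 3.6 + 2.9 + 2.5 = 9.0 kJ/mol.
Br at 120° (eclipsed): H–H eclipsed, CH2Cl–Br eclipsed, OH–OCH3 eclipsed; 3.5 + 13.7 + 8.4 = 25.6 kJ/mol.
Br at 180° (staggered): CH2Cl–Br gauche, OH–Br gauche, OH–OCH3 gauche; 3.6 + 2.8 + 2.5 = 8.9 kJ/mol.
Br at 240° (eclipsed): H–OCH3 eclipsed, CH2Cl–H eclipsed, OH–Br eclipsed; 6.2 + 7.9 + 8.5 = 22.6 kJ/mol.
Br at 300° (staggered): CH2Cl–OCH3 gauche, OH–Br gauche; 2.9 + 2.8 = 5.7 kJ/mol.
Max at 120° (25.6 kJ/mol), min at 300° (5.7 kJ/mol); barrier = 19.9 kJ/mol.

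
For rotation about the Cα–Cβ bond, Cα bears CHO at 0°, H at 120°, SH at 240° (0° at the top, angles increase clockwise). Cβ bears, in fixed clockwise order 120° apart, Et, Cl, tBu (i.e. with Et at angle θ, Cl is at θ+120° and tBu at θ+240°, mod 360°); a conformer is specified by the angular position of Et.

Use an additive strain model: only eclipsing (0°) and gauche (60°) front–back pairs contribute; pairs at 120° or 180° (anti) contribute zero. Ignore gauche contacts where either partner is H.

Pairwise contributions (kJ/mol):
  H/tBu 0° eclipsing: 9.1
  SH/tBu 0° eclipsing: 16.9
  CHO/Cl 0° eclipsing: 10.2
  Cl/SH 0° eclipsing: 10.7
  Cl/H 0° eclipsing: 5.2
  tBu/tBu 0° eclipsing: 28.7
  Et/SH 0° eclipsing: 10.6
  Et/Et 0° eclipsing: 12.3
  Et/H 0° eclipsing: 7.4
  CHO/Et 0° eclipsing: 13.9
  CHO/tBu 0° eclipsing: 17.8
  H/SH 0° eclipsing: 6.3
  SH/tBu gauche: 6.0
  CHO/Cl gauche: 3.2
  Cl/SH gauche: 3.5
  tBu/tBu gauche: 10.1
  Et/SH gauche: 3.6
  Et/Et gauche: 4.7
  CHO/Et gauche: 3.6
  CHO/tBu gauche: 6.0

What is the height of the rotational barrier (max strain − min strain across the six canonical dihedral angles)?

19.7 kJ/mol

Et at 0° (eclipsed): CHO(0°)/Et(0°) eclipsed 13.9; H(120°)/Cl(120°) eclipsed 5.2; SH(240°)/tBu(240°) eclipsed 16.9 → 36.0 kJ/mol.
Et at 60° (staggered): CHO(0°)/Et(60°) gauche 3.6; CHO(0°)/tBu(300°) gauche 6.0; SH(240°)/Cl(180°) gauche 3.5; SH(240°)/tBu(300°) gauche 6.0 → 19.1 kJ/mol.
Et at 120° (eclipsed): CHO(0°)/tBu(0°) eclipsed 17.8; H(120°)/Et(120°) eclipsed 7.4; SH(240°)/Cl(240°) eclipsed 10.7 → 35.9 kJ/mol.
Et at 180° (staggered): CHO(0°)/Cl(300°) gauche 3.2; CHO(0°)/tBu(60°) gauche 6.0; SH(240°)/Et(180°) gauche 3.6; SH(240°)/Cl(300°) gauche 3.5 → 16.3 kJ/mol.
Et at 240° (eclipsed): CHO(0°)/Cl(0°) eclipsed 10.2; H(120°)/tBu(120°) eclipsed 9.1; SH(240°)/Et(240°) eclipsed 10.6 → 29.9 kJ/mol.
Et at 300° (staggered): CHO(0°)/Et(300°) gauche 3.6; CHO(0°)/Cl(60°) gauche 3.2; SH(240°)/Et(300°) gauche 3.6; SH(240°)/tBu(180°) gauche 6.0 → 16.4 kJ/mol.
Max at 0° (36.0 kJ/mol), min at 180° (16.3 kJ/mol); barrier = 19.7 kJ/mol.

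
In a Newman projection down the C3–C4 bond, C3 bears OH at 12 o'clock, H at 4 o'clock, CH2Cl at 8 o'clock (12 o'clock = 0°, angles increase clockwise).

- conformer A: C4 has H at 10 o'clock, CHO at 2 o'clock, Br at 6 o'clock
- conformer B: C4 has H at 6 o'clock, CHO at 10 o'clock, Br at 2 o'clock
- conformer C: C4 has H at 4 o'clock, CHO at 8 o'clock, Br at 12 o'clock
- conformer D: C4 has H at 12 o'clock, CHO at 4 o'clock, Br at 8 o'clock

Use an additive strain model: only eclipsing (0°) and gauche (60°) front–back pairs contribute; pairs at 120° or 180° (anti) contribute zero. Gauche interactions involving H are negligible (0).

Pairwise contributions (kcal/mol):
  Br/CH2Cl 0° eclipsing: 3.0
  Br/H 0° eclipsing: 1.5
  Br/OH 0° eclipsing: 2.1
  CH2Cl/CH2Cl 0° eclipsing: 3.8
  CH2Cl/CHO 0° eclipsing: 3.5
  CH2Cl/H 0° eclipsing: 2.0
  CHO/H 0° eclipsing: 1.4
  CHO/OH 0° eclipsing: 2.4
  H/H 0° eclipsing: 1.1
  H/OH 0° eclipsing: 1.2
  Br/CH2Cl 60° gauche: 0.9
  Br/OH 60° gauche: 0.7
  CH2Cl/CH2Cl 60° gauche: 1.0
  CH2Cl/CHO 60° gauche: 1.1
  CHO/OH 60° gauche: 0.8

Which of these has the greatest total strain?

C

A (staggered): OH–CHO gauche, CH2Cl–Br gauche; 0.8 + 0.9 = 1.7 kcal/mol.
B (staggered): OH–CHO gauche, OH–Br gauche, CH2Cl–CHO gauche; 0.8 + 0.7 + 1.1 = 2.6 kcal/mol.
C (eclipsed): OH–Br eclipsed, H–H eclipsed, CH2Cl–CHO eclipsed; 2.1 + 1.1 + 3.5 = 6.7 kcal/mol.
D (eclipsed): OH–H eclipsed, H–CHO eclipsed, CH2Cl–Br eclipsed; 1.2 + 1.4 + 3.0 = 5.6 kcal/mol.
C has the highest total (6.7 kcal/mol).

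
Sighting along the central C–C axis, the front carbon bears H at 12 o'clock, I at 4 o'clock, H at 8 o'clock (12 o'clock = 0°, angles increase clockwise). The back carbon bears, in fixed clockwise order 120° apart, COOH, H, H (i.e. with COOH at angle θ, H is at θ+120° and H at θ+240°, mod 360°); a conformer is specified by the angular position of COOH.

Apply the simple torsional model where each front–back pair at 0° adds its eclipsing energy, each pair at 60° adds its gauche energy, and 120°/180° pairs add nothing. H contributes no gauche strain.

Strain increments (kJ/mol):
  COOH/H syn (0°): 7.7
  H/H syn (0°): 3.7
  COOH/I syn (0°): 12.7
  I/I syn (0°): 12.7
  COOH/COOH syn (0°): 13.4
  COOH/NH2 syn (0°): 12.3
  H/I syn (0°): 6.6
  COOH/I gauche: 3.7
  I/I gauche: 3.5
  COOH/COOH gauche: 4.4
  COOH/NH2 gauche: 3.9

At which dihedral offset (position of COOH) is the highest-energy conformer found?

COOH at 0° (eclipsed): H–COOH eclipsed, I–H eclipsed, H–H eclipsed; 7.7 + 6.6 + 3.7 = 18.0 kJ/mol.
COOH at 60° (staggered): I–COOH gauche; 3.7 = 3.7 kJ/mol.
COOH at 120° (eclipsed): H–H eclipsed, I–COOH eclipsed, H–H eclipsed; 3.7 + 12.7 + 3.7 = 20.1 kJ/mol.
COOH at 180° (staggered): I–COOH gauche; 3.7 = 3.7 kJ/mol.
COOH at 240° (eclipsed): H–H eclipsed, I–H eclipsed, H–COOH eclipsed; 3.7 + 6.6 + 7.7 = 18.0 kJ/mol.
COOH at 300° (staggered): no non-H gauche contacts → 0.0 kJ/mol.
The maximum (20.1 kJ/mol) occurs with COOH at 120°.

120°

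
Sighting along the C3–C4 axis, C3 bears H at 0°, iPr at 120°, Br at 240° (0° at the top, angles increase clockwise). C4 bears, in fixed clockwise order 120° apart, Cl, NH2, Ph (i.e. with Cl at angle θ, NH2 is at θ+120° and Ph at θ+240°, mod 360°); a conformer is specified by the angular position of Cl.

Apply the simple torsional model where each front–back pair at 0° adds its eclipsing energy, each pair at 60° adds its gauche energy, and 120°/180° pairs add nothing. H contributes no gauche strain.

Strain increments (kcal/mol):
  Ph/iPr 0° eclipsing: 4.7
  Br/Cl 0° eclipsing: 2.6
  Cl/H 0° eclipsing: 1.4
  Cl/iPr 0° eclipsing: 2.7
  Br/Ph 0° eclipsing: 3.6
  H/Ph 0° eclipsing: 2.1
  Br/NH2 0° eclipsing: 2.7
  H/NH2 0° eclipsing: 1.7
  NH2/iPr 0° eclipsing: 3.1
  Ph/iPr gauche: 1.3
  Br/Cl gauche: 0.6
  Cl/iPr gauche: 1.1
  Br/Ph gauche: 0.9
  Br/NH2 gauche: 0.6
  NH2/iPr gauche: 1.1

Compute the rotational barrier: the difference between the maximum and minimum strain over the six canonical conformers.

5.4 kcal/mol

Cl at 0° is eclipsed. H at 0° is eclipsed with Cl at 0° (1.4); iPr at 120° is eclipsed with NH2 at 120° (3.1); Br at 240° is eclipsed with Ph at 240° (3.6). Total 8.1 kcal/mol.
Cl at 60° is staggered. iPr at 120° is gauche with Cl at 60° (1.1); iPr at 120° is gauche with NH2 at 180° (1.1); Br at 240° is gauche with NH2 at 180° (0.6); Br at 240° is gauche with Ph at 300° (0.9). Total 3.7 kcal/mol.
Cl at 120° is eclipsed. H at 0° is eclipsed with Ph at 0° (2.1); iPr at 120° is eclipsed with Cl at 120° (2.7); Br at 240° is eclipsed with NH2 at 240° (2.7). Total 7.5 kcal/mol.
Cl at 180° is staggered. iPr at 120° is gauche with Cl at 180° (1.1); iPr at 120° is gauche with Ph at 60° (1.3); Br at 240° is gauche with Cl at 180° (0.6); Br at 240° is gauche with NH2 at 300° (0.6). Total 3.6 kcal/mol.
Cl at 240° is eclipsed. H at 0° is eclipsed with NH2 at 0° (1.7); iPr at 120° is eclipsed with Ph at 120° (4.7); Br at 240° is eclipsed with Cl at 240° (2.6). Total 9.0 kcal/mol.
Cl at 300° is staggered. iPr at 120° is gauche with NH2 at 60° (1.1); iPr at 120° is gauche with Ph at 180° (1.3); Br at 240° is gauche with Cl at 300° (0.6); Br at 240° is gauche with Ph at 180° (0.9). Total 3.9 kcal/mol.
Max at 240° (9.0 kcal/mol), min at 180° (3.6 kcal/mol); barrier = 5.4 kcal/mol.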